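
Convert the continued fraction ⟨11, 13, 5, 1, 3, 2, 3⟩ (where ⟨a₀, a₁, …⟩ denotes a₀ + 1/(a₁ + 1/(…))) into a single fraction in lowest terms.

Work from the innermost term outward:
Start with 3.
2 + 1/(3/1) = 2 + 1/3 = 7/3
3 + 1/(7/3) = 3 + 3/7 = 24/7
1 + 1/(24/7) = 1 + 7/24 = 31/24
5 + 1/(31/24) = 5 + 24/31 = 179/31
13 + 1/(179/31) = 13 + 31/179 = 2358/179
11 + 1/(2358/179) = 11 + 179/2358 = 26117/2358

26117/2358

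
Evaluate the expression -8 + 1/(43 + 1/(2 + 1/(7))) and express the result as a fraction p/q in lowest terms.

a_0 = -8: -8/1
a_1 = 43: -343/43
a_2 = 2: -694/87
a_3 = 7: -5201/652

-5201/652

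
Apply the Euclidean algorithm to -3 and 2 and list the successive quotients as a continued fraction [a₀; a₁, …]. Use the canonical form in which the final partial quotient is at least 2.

-3 = -2·2 + 1, so a_0 = -2
2 = 2·1 + 0, so a_1 = 2

[-2; 2]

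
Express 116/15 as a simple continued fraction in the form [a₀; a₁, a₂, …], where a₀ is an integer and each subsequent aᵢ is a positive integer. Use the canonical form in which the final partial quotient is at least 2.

[7; 1, 2, 1, 3]

⌊116/15⌋ = 7, remainder 11
⌊15/11⌋ = 1, remainder 4
⌊11/4⌋ = 2, remainder 3
⌊4/3⌋ = 1, remainder 1
⌊3/1⌋ = 3, remainder 0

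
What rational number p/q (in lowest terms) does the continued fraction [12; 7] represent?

85/7

Collapse the nested fraction from the inside out:
Start with 7.
12 + 1/(7/1) = 12 + 1/7 = 85/7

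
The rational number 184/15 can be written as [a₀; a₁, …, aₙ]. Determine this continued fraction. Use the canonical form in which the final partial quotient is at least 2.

Repeatedly divide and take the remainder:
184 ÷ 15 → quotient 12, remainder 4
15 ÷ 4 → quotient 3, remainder 3
4 ÷ 3 → quotient 1, remainder 1
3 ÷ 1 → quotient 3, remainder 0

[12; 3, 1, 3]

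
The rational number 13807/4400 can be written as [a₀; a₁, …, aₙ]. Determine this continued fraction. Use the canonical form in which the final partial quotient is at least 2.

13807 = 3·4400 + 607, so a_0 = 3
4400 = 7·607 + 151, so a_1 = 7
607 = 4·151 + 3, so a_2 = 4
151 = 50·3 + 1, so a_3 = 50
3 = 3·1 + 0, so a_4 = 3

[3; 7, 4, 50, 3]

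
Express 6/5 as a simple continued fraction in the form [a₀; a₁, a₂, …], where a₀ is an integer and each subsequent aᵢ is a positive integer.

[1; 5]

⌊6/5⌋ = 1, remainder 1
⌊5/1⌋ = 5, remainder 0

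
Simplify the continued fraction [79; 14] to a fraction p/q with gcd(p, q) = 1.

Starting at the tail and folding back:
Start with 14.
79 + 1/(14/1) = 79 + 1/14 = 1107/14

1107/14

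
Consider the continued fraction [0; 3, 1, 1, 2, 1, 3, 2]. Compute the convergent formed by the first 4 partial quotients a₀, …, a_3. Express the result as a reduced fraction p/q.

2/7

Start with 1.
1 + 1/(1/1) = 1 + 1/1 = 2/1
3 + 1/(2/1) = 3 + 1/2 = 7/2
0 + 1/(7/2) = 0 + 2/7 = 2/7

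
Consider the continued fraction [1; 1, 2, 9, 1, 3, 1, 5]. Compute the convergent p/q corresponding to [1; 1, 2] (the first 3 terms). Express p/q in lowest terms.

5/3

Start with 2.
1 + 1/(2/1) = 1 + 1/2 = 3/2
1 + 1/(3/2) = 1 + 2/3 = 5/3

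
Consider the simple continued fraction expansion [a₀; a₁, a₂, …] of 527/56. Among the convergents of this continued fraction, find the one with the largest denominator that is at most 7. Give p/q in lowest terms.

47/5

a_0 = 9: 9/1  (≤ bound)
a_1 = 2: 19/2  (≤ bound)
a_2 = 2: 47/5  (≤ bound)
a_3 = 3: 160/17  (> 7, stop)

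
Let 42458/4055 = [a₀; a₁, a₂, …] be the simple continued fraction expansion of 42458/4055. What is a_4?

42458 ÷ 4055 → quotient 10, remainder 1908
4055 ÷ 1908 → quotient 2, remainder 239
1908 ÷ 239 → quotient 7, remainder 235
239 ÷ 235 → quotient 1, remainder 4
235 ÷ 4 → quotient 58, remainder 3

58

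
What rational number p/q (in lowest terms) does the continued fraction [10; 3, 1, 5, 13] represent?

3109/303

Start with 13.
5 + 1/(13/1) = 5 + 1/13 = 66/13
1 + 1/(66/13) = 1 + 13/66 = 79/66
3 + 1/(79/66) = 3 + 66/79 = 303/79
10 + 1/(303/79) = 10 + 79/303 = 3109/303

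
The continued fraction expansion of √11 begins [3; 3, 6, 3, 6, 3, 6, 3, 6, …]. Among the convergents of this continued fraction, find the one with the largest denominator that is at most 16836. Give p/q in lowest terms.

25077/7561

List convergents until the denominator exceeds the bound:
a_0 = 3: 3/1  (≤ bound)
a_1 = 3: 10/3  (≤ bound)
a_2 = 6: 63/19  (≤ bound)
a_3 = 3: 199/60  (≤ bound)
a_4 = 6: 1257/379  (≤ bound)
a_5 = 3: 3970/1197  (≤ bound)
a_6 = 6: 25077/7561  (≤ bound)
a_7 = 3: 79201/23880  (> 16836, stop)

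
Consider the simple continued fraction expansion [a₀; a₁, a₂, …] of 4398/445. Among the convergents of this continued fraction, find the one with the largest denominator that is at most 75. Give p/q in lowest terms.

593/60

a_0 = 9: 9/1  (≤ bound)
a_1 = 1: 10/1  (≤ bound)
a_2 = 7: 79/8  (≤ bound)
a_3 = 1: 89/9  (≤ bound)
a_4 = 1: 168/17  (≤ bound)
a_5 = 3: 593/60  (≤ bound)
a_6 = 1: 761/77  (> 75, stop)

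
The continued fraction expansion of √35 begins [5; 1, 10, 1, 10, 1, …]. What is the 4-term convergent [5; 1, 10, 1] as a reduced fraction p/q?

Start with 1.
10 + 1/(1/1) = 10 + 1/1 = 11/1
1 + 1/(11/1) = 1 + 1/11 = 12/11
5 + 1/(12/11) = 5 + 11/12 = 71/12

71/12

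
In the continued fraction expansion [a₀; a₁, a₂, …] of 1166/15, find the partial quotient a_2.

2

1166 ÷ 15 → quotient 77, remainder 11
15 ÷ 11 → quotient 1, remainder 4
11 ÷ 4 → quotient 2, remainder 3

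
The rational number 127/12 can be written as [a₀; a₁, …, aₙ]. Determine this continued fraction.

127 = 10·12 + 7, so a_0 = 10
12 = 1·7 + 5, so a_1 = 1
7 = 1·5 + 2, so a_2 = 1
5 = 2·2 + 1, so a_3 = 2
2 = 2·1 + 0, so a_4 = 2

[10; 1, 1, 2, 2]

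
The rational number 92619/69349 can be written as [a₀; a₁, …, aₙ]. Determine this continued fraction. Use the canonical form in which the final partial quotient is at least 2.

[1; 2, 1, 49, 2, 10, 2, 10]

Apply division with remainder until the remainder is 0:
⌊92619/69349⌋ = 1, remainder 23270
⌊69349/23270⌋ = 2, remainder 22809
⌊23270/22809⌋ = 1, remainder 461
⌊22809/461⌋ = 49, remainder 220
⌊461/220⌋ = 2, remainder 21
⌊220/21⌋ = 10, remainder 10
⌊21/10⌋ = 2, remainder 1
⌊10/1⌋ = 10, remainder 0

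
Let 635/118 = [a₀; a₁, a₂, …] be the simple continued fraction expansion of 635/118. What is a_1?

Run the Euclidean algorithm, recording each quotient:
⌊635/118⌋ = 5, remainder 45
⌊118/45⌋ = 2, remainder 28

2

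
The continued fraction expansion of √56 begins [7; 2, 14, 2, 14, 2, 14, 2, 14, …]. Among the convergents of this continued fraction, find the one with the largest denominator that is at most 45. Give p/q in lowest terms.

List convergents until the denominator exceeds the bound:
a_0 = 7: 7/1  (≤ bound)
a_1 = 2: 15/2  (≤ bound)
a_2 = 14: 217/29  (≤ bound)
a_3 = 2: 449/60  (> 45, stop)

217/29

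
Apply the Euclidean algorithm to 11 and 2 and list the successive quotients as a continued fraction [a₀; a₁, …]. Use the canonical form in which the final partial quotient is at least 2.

Run the Euclidean algorithm, recording each quotient:
11 ÷ 2 → quotient 5, remainder 1
2 ÷ 1 → quotient 2, remainder 0

[5; 2]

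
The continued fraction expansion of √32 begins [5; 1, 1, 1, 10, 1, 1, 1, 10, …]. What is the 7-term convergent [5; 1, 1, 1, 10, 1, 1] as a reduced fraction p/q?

379/67

Start with 1.
1 + 1/(1/1) = 1 + 1/1 = 2/1
10 + 1/(2/1) = 10 + 1/2 = 21/2
1 + 1/(21/2) = 1 + 2/21 = 23/21
1 + 1/(23/21) = 1 + 21/23 = 44/23
1 + 1/(44/23) = 1 + 23/44 = 67/44
5 + 1/(67/44) = 5 + 44/67 = 379/67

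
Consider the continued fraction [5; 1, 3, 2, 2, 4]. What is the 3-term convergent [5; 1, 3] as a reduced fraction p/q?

23/4

a_0 = 5: 5/1
a_1 = 1: 6/1
a_2 = 3: 23/4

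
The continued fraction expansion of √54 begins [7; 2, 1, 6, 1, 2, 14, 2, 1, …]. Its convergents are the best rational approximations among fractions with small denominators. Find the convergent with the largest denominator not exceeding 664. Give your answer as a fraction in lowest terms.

485/66

List convergents until the denominator exceeds the bound:
a_0 = 7: 7/1  (≤ bound)
a_1 = 2: 15/2  (≤ bound)
a_2 = 1: 22/3  (≤ bound)
a_3 = 6: 147/20  (≤ bound)
a_4 = 1: 169/23  (≤ bound)
a_5 = 2: 485/66  (≤ bound)
a_6 = 14: 6959/947  (> 664, stop)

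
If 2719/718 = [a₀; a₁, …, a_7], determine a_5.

2719 ÷ 718 → quotient 3, remainder 565
718 ÷ 565 → quotient 1, remainder 153
565 ÷ 153 → quotient 3, remainder 106
153 ÷ 106 → quotient 1, remainder 47
106 ÷ 47 → quotient 2, remainder 12
47 ÷ 12 → quotient 3, remainder 11

3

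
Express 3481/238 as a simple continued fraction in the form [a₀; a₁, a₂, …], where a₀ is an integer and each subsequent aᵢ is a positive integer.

⌊3481/238⌋ = 14, remainder 149
⌊238/149⌋ = 1, remainder 89
⌊149/89⌋ = 1, remainder 60
⌊89/60⌋ = 1, remainder 29
⌊60/29⌋ = 2, remainder 2
⌊29/2⌋ = 14, remainder 1
⌊2/1⌋ = 2, remainder 0

[14; 1, 1, 1, 2, 14, 2]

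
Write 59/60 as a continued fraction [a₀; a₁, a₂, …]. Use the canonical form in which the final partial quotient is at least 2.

59 ÷ 60 → quotient 0, remainder 59
60 ÷ 59 → quotient 1, remainder 1
59 ÷ 1 → quotient 59, remainder 0

[0; 1, 59]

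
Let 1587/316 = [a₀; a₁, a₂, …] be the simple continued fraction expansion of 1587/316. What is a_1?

45

Run the Euclidean algorithm, recording each quotient:
1587 = 5·316 + 7, so a_0 = 5
316 = 45·7 + 1, so a_1 = 45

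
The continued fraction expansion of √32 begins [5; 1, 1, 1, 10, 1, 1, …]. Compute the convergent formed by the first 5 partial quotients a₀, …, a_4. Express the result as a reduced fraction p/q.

Starting at the tail and folding back:
Start with 10.
1 + 1/(10/1) = 1 + 1/10 = 11/10
1 + 1/(11/10) = 1 + 10/11 = 21/11
1 + 1/(21/11) = 1 + 11/21 = 32/21
5 + 1/(32/21) = 5 + 21/32 = 181/32

181/32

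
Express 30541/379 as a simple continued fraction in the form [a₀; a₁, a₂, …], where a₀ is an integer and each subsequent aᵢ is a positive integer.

[80; 1, 1, 2, 1, 1, 31]

30541 = 80·379 + 221, so a_0 = 80
379 = 1·221 + 158, so a_1 = 1
221 = 1·158 + 63, so a_2 = 1
158 = 2·63 + 32, so a_3 = 2
63 = 1·32 + 31, so a_4 = 1
32 = 1·31 + 1, so a_5 = 1
31 = 31·1 + 0, so a_6 = 31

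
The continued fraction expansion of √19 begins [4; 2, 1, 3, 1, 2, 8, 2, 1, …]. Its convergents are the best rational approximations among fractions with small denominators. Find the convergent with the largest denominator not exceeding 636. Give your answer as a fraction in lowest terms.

1421/326

List convergents until the denominator exceeds the bound:
a_0 = 4: 4/1  (≤ bound)
a_1 = 2: 9/2  (≤ bound)
a_2 = 1: 13/3  (≤ bound)
a_3 = 3: 48/11  (≤ bound)
a_4 = 1: 61/14  (≤ bound)
a_5 = 2: 170/39  (≤ bound)
a_6 = 8: 1421/326  (≤ bound)
a_7 = 2: 3012/691  (> 636, stop)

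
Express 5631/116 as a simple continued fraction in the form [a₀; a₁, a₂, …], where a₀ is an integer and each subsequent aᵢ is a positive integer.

[48; 1, 1, 5, 3, 3]

Run the Euclidean algorithm, recording each quotient:
5631 = 48·116 + 63, so a_0 = 48
116 = 1·63 + 53, so a_1 = 1
63 = 1·53 + 10, so a_2 = 1
53 = 5·10 + 3, so a_3 = 5
10 = 3·3 + 1, so a_4 = 3
3 = 3·1 + 0, so a_5 = 3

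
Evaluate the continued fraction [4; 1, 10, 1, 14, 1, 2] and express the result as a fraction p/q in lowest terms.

2758/561

Use the convergent recurrence hₖ = aₖ·hₖ₋₁ + hₖ₋₂ (and likewise for the denominators kₖ):
a_0 = 4: 4/1
a_1 = 1: 5/1
a_2 = 10: 54/11
a_3 = 1: 59/12
a_4 = 14: 880/179
a_5 = 1: 939/191
a_6 = 2: 2758/561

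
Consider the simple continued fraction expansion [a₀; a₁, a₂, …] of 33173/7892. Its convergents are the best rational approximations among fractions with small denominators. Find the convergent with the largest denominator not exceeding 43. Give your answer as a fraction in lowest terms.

List convergents until the denominator exceeds the bound:
a_0 = 4: 4/1  (≤ bound)
a_1 = 4: 17/4  (≤ bound)
a_2 = 1: 21/5  (≤ bound)
a_3 = 11: 248/59  (> 43, stop)

21/5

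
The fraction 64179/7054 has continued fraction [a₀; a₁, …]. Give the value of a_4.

Run the Euclidean algorithm, recording each quotient:
64179 ÷ 7054 → quotient 9, remainder 693
7054 ÷ 693 → quotient 10, remainder 124
693 ÷ 124 → quotient 5, remainder 73
124 ÷ 73 → quotient 1, remainder 51
73 ÷ 51 → quotient 1, remainder 22

1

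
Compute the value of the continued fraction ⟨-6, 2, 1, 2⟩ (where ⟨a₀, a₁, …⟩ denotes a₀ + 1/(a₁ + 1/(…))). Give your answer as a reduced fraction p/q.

a_0 = -6: -6/1
a_1 = 2: -11/2
a_2 = 1: -17/3
a_3 = 2: -45/8

-45/8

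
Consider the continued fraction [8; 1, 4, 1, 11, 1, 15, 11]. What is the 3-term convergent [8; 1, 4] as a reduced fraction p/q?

Start with 4.
1 + 1/(4/1) = 1 + 1/4 = 5/4
8 + 1/(5/4) = 8 + 4/5 = 44/5

44/5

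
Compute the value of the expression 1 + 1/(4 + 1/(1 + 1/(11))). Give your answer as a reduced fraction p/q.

71/59

Collapse the nested fraction from the inside out:
Start with 11.
1 + 1/(11/1) = 1 + 1/11 = 12/11
4 + 1/(12/11) = 4 + 11/12 = 59/12
1 + 1/(59/12) = 1 + 12/59 = 71/59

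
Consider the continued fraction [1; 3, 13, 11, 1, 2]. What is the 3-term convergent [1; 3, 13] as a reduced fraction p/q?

Build up convergents one term at a time:
a_0 = 1: 1/1
a_1 = 3: 4/3
a_2 = 13: 53/40

53/40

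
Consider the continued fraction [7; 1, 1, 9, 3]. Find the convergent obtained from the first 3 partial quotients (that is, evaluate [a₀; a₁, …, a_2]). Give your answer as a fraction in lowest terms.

Start with 1.
1 + 1/(1/1) = 1 + 1/1 = 2/1
7 + 1/(2/1) = 7 + 1/2 = 15/2

15/2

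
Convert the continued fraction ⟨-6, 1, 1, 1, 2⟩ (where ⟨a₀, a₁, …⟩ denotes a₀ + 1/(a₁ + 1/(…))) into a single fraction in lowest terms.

a_0 = -6: -6/1
a_1 = 1: -5/1
a_2 = 1: -11/2
a_3 = 1: -16/3
a_4 = 2: -43/8

-43/8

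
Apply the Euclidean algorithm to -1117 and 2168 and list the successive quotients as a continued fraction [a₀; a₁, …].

[-1; 2, 15, 1, 12, 5]

⌊-1117/2168⌋ = -1, remainder 1051
⌊2168/1051⌋ = 2, remainder 66
⌊1051/66⌋ = 15, remainder 61
⌊66/61⌋ = 1, remainder 5
⌊61/5⌋ = 12, remainder 1
⌊5/1⌋ = 5, remainder 0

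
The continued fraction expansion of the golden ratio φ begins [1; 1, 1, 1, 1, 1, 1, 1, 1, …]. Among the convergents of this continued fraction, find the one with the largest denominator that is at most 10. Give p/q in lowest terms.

a_0 = 1: 1/1  (≤ bound)
a_1 = 1: 2/1  (≤ bound)
a_2 = 1: 3/2  (≤ bound)
a_3 = 1: 5/3  (≤ bound)
a_4 = 1: 8/5  (≤ bound)
a_5 = 1: 13/8  (≤ bound)
a_6 = 1: 21/13  (> 10, stop)

13/8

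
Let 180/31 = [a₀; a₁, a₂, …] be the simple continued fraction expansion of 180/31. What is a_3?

180 ÷ 31 → quotient 5, remainder 25
31 ÷ 25 → quotient 1, remainder 6
25 ÷ 6 → quotient 4, remainder 1
6 ÷ 1 → quotient 6, remainder 0

6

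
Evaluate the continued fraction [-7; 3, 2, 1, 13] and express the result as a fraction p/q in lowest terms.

-918/137

Build up convergents one term at a time:
a_0 = -7: -7/1
a_1 = 3: -20/3
a_2 = 2: -47/7
a_3 = 1: -67/10
a_4 = 13: -918/137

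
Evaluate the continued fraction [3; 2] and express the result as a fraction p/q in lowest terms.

7/2

Compute successive convergents:
a_0 = 3: 3/1
a_1 = 2: 7/2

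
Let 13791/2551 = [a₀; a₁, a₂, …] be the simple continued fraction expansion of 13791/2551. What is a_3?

6

Apply division with remainder until the remainder is 0:
13791 = 5·2551 + 1036, so a_0 = 5
2551 = 2·1036 + 479, so a_1 = 2
1036 = 2·479 + 78, so a_2 = 2
479 = 6·78 + 11, so a_3 = 6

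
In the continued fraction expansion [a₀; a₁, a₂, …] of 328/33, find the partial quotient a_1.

⌊328/33⌋ = 9, remainder 31
⌊33/31⌋ = 1, remainder 2

1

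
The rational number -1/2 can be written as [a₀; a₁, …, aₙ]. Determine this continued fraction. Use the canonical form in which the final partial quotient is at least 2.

[-1; 2]

Repeatedly divide and take the remainder:
-1 = -1·2 + 1, so a_0 = -1
2 = 2·1 + 0, so a_1 = 2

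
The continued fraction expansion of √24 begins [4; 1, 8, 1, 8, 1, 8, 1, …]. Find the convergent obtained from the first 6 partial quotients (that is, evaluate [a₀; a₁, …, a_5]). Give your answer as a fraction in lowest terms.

Work from the innermost term outward:
Start with 1.
8 + 1/(1/1) = 8 + 1/1 = 9/1
1 + 1/(9/1) = 1 + 1/9 = 10/9
8 + 1/(10/9) = 8 + 9/10 = 89/10
1 + 1/(89/10) = 1 + 10/89 = 99/89
4 + 1/(99/89) = 4 + 89/99 = 485/99

485/99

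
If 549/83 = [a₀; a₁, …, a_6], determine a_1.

1

Repeatedly divide and take the remainder:
⌊549/83⌋ = 6, remainder 51
⌊83/51⌋ = 1, remainder 32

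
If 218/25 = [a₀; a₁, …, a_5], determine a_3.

1

Apply division with remainder until the remainder is 0:
218 = 8·25 + 18, so a_0 = 8
25 = 1·18 + 7, so a_1 = 1
18 = 2·7 + 4, so a_2 = 2
7 = 1·4 + 3, so a_3 = 1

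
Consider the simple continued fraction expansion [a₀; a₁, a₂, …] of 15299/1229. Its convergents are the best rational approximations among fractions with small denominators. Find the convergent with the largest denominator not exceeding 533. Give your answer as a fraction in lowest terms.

361/29

a_0 = 12: 12/1  (≤ bound)
a_1 = 2: 25/2  (≤ bound)
a_2 = 4: 112/9  (≤ bound)
a_3 = 2: 249/20  (≤ bound)
a_4 = 1: 361/29  (≤ bound)
a_5 = 20: 7469/600  (> 533, stop)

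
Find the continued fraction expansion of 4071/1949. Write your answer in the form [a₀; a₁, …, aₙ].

[2; 11, 3, 1, 3, 5, 2]

Apply division with remainder until the remainder is 0:
⌊4071/1949⌋ = 2, remainder 173
⌊1949/173⌋ = 11, remainder 46
⌊173/46⌋ = 3, remainder 35
⌊46/35⌋ = 1, remainder 11
⌊35/11⌋ = 3, remainder 2
⌊11/2⌋ = 5, remainder 1
⌊2/1⌋ = 2, remainder 0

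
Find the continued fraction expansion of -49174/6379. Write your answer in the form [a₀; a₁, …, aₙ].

Repeatedly divide and take the remainder:
-49174 ÷ 6379 → quotient -8, remainder 1858
6379 ÷ 1858 → quotient 3, remainder 805
1858 ÷ 805 → quotient 2, remainder 248
805 ÷ 248 → quotient 3, remainder 61
248 ÷ 61 → quotient 4, remainder 4
61 ÷ 4 → quotient 15, remainder 1
4 ÷ 1 → quotient 4, remainder 0

[-8; 3, 2, 3, 4, 15, 4]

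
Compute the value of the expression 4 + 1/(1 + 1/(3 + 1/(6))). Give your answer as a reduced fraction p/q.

119/25

Starting at the tail and folding back:
Start with 6.
3 + 1/(6/1) = 3 + 1/6 = 19/6
1 + 1/(19/6) = 1 + 6/19 = 25/19
4 + 1/(25/19) = 4 + 19/25 = 119/25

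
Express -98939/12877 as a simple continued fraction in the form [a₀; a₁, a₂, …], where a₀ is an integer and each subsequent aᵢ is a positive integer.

-98939 = -8·12877 + 4077, so a_0 = -8
12877 = 3·4077 + 646, so a_1 = 3
4077 = 6·646 + 201, so a_2 = 6
646 = 3·201 + 43, so a_3 = 3
201 = 4·43 + 29, so a_4 = 4
43 = 1·29 + 14, so a_5 = 1
29 = 2·14 + 1, so a_6 = 2
14 = 14·1 + 0, so a_7 = 14

[-8; 3, 6, 3, 4, 1, 2, 14]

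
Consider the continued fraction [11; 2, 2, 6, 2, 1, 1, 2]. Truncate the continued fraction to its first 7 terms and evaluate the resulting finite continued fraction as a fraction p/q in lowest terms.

1939/170

Start with 1.
1 + 1/(1/1) = 1 + 1/1 = 2/1
2 + 1/(2/1) = 2 + 1/2 = 5/2
6 + 1/(5/2) = 6 + 2/5 = 32/5
2 + 1/(32/5) = 2 + 5/32 = 69/32
2 + 1/(69/32) = 2 + 32/69 = 170/69
11 + 1/(170/69) = 11 + 69/170 = 1939/170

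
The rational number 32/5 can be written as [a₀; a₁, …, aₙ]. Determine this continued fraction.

[6; 2, 2]

⌊32/5⌋ = 6, remainder 2
⌊5/2⌋ = 2, remainder 1
⌊2/1⌋ = 2, remainder 0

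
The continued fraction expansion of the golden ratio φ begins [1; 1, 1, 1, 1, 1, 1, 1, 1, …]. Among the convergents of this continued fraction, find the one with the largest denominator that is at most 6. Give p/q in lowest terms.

a_0 = 1: 1/1  (≤ bound)
a_1 = 1: 2/1  (≤ bound)
a_2 = 1: 3/2  (≤ bound)
a_3 = 1: 5/3  (≤ bound)
a_4 = 1: 8/5  (≤ bound)
a_5 = 1: 13/8  (> 6, stop)

8/5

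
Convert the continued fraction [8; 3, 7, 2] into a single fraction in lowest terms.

Use the convergent recurrence hₖ = aₖ·hₖ₋₁ + hₖ₋₂ (and likewise for the denominators kₖ):
a_0 = 8: 8/1
a_1 = 3: 25/3
a_2 = 7: 183/22
a_3 = 2: 391/47

391/47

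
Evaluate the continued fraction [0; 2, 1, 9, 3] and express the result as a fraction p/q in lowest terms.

a_0 = 0: 0/1
a_1 = 2: 1/2
a_2 = 1: 1/3
a_3 = 9: 10/29
a_4 = 3: 31/90

31/90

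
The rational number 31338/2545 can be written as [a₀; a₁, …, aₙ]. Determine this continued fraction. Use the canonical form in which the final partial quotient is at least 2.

Run the Euclidean algorithm, recording each quotient:
31338 ÷ 2545 → quotient 12, remainder 798
2545 ÷ 798 → quotient 3, remainder 151
798 ÷ 151 → quotient 5, remainder 43
151 ÷ 43 → quotient 3, remainder 22
43 ÷ 22 → quotient 1, remainder 21
22 ÷ 21 → quotient 1, remainder 1
21 ÷ 1 → quotient 21, remainder 0

[12; 3, 5, 3, 1, 1, 21]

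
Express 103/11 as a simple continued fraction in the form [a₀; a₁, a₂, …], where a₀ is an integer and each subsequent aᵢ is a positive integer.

[9; 2, 1, 3]

103 ÷ 11 → quotient 9, remainder 4
11 ÷ 4 → quotient 2, remainder 3
4 ÷ 3 → quotient 1, remainder 1
3 ÷ 1 → quotient 3, remainder 0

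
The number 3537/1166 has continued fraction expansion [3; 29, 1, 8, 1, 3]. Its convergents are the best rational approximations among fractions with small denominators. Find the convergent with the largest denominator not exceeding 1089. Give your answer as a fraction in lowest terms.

a_0 = 3: 3/1  (≤ bound)
a_1 = 29: 88/29  (≤ bound)
a_2 = 1: 91/30  (≤ bound)
a_3 = 8: 816/269  (≤ bound)
a_4 = 1: 907/299  (≤ bound)
a_5 = 3: 3537/1166  (> 1089, stop)

907/299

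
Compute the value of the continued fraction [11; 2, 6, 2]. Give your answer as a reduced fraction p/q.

Use the convergent recurrence hₖ = aₖ·hₖ₋₁ + hₖ₋₂ (and likewise for the denominators kₖ):
a_0 = 11: 11/1
a_1 = 2: 23/2
a_2 = 6: 149/13
a_3 = 2: 321/28

321/28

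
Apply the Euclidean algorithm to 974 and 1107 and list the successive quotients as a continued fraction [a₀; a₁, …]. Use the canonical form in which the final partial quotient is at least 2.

974 = 0·1107 + 974, so a_0 = 0
1107 = 1·974 + 133, so a_1 = 1
974 = 7·133 + 43, so a_2 = 7
133 = 3·43 + 4, so a_3 = 3
43 = 10·4 + 3, so a_4 = 10
4 = 1·3 + 1, so a_5 = 1
3 = 3·1 + 0, so a_6 = 3

[0; 1, 7, 3, 10, 1, 3]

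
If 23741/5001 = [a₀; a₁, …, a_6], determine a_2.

⌊23741/5001⌋ = 4, remainder 3737
⌊5001/3737⌋ = 1, remainder 1264
⌊3737/1264⌋ = 2, remainder 1209

2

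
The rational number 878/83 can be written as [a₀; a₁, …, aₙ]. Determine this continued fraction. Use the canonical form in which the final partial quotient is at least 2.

Repeatedly divide and take the remainder:
⌊878/83⌋ = 10, remainder 48
⌊83/48⌋ = 1, remainder 35
⌊48/35⌋ = 1, remainder 13
⌊35/13⌋ = 2, remainder 9
⌊13/9⌋ = 1, remainder 4
⌊9/4⌋ = 2, remainder 1
⌊4/1⌋ = 4, remainder 0

[10; 1, 1, 2, 1, 2, 4]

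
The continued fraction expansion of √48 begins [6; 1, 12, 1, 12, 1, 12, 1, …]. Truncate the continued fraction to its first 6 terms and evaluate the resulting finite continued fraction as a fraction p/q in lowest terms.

Start with 1.
12 + 1/(1/1) = 12 + 1/1 = 13/1
1 + 1/(13/1) = 1 + 1/13 = 14/13
12 + 1/(14/13) = 12 + 13/14 = 181/14
1 + 1/(181/14) = 1 + 14/181 = 195/181
6 + 1/(195/181) = 6 + 181/195 = 1351/195

1351/195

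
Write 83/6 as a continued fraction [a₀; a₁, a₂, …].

83 = 13·6 + 5, so a_0 = 13
6 = 1·5 + 1, so a_1 = 1
5 = 5·1 + 0, so a_2 = 5

[13; 1, 5]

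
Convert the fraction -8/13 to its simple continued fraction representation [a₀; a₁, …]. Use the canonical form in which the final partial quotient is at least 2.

[-1; 2, 1, 1, 2]

Apply division with remainder until the remainder is 0:
-8 = -1·13 + 5, so a_0 = -1
13 = 2·5 + 3, so a_1 = 2
5 = 1·3 + 2, so a_2 = 1
3 = 1·2 + 1, so a_3 = 1
2 = 2·1 + 0, so a_4 = 2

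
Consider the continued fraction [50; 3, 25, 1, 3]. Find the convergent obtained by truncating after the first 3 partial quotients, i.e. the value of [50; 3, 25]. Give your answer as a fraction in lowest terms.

3825/76

Build up convergents one term at a time:
a_0 = 50: 50/1
a_1 = 3: 151/3
a_2 = 25: 3825/76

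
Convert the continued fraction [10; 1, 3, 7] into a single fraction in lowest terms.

a_0 = 10: 10/1
a_1 = 1: 11/1
a_2 = 3: 43/4
a_3 = 7: 312/29

312/29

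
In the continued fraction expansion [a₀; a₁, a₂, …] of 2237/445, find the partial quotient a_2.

12

2237 ÷ 445 → quotient 5, remainder 12
445 ÷ 12 → quotient 37, remainder 1
12 ÷ 1 → quotient 12, remainder 0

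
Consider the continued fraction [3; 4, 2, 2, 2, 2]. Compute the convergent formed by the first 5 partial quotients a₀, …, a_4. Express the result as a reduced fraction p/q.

a_0 = 3: 3/1
a_1 = 4: 13/4
a_2 = 2: 29/9
a_3 = 2: 71/22
a_4 = 2: 171/53

171/53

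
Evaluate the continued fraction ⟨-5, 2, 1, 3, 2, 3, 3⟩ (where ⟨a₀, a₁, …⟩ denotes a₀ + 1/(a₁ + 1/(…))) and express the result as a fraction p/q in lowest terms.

-1313/283

Compute successive convergents:
a_0 = -5: -5/1
a_1 = 2: -9/2
a_2 = 1: -14/3
a_3 = 3: -51/11
a_4 = 2: -116/25
a_5 = 3: -399/86
a_6 = 3: -1313/283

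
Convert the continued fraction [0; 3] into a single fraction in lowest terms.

1/3

a_0 = 0: 0/1
a_1 = 3: 1/3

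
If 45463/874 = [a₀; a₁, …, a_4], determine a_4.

45463 ÷ 874 → quotient 52, remainder 15
874 ÷ 15 → quotient 58, remainder 4
15 ÷ 4 → quotient 3, remainder 3
4 ÷ 3 → quotient 1, remainder 1
3 ÷ 1 → quotient 3, remainder 0

3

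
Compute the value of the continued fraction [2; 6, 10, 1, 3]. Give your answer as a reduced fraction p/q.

a_0 = 2: 2/1
a_1 = 6: 13/6
a_2 = 10: 132/61
a_3 = 1: 145/67
a_4 = 3: 567/262

567/262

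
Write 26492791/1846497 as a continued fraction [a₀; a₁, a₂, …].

[14; 2, 1, 7, 8, 21, 15, 31]

Repeatedly divide and take the remainder:
26492791 = 14·1846497 + 641833, so a_0 = 14
1846497 = 2·641833 + 562831, so a_1 = 2
641833 = 1·562831 + 79002, so a_2 = 1
562831 = 7·79002 + 9817, so a_3 = 7
79002 = 8·9817 + 466, so a_4 = 8
9817 = 21·466 + 31, so a_5 = 21
466 = 15·31 + 1, so a_6 = 15
31 = 31·1 + 0, so a_7 = 31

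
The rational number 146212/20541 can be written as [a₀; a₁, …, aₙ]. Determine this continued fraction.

146212 ÷ 20541 → quotient 7, remainder 2425
20541 ÷ 2425 → quotient 8, remainder 1141
2425 ÷ 1141 → quotient 2, remainder 143
1141 ÷ 143 → quotient 7, remainder 140
143 ÷ 140 → quotient 1, remainder 3
140 ÷ 3 → quotient 46, remainder 2
3 ÷ 2 → quotient 1, remainder 1
2 ÷ 1 → quotient 2, remainder 0

[7; 8, 2, 7, 1, 46, 1, 2]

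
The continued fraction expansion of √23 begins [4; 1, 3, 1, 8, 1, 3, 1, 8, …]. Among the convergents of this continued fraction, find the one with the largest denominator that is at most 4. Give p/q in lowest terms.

a_0 = 4: 4/1  (≤ bound)
a_1 = 1: 5/1  (≤ bound)
a_2 = 3: 19/4  (≤ bound)
a_3 = 1: 24/5  (> 4, stop)

19/4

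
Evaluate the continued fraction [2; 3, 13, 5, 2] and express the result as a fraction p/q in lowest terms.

1037/446

Collapse the nested fraction from the inside out:
Start with 2.
5 + 1/(2/1) = 5 + 1/2 = 11/2
13 + 1/(11/2) = 13 + 2/11 = 145/11
3 + 1/(145/11) = 3 + 11/145 = 446/145
2 + 1/(446/145) = 2 + 145/446 = 1037/446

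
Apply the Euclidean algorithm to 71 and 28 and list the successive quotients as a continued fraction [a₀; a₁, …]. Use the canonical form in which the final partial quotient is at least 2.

Repeatedly divide and take the remainder:
⌊71/28⌋ = 2, remainder 15
⌊28/15⌋ = 1, remainder 13
⌊15/13⌋ = 1, remainder 2
⌊13/2⌋ = 6, remainder 1
⌊2/1⌋ = 2, remainder 0

[2; 1, 1, 6, 2]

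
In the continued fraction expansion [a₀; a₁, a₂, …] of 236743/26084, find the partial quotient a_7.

6

Apply division with remainder until the remainder is 0:
236743 = 9·26084 + 1987, so a_0 = 9
26084 = 13·1987 + 253, so a_1 = 13
1987 = 7·253 + 216, so a_2 = 7
253 = 1·216 + 37, so a_3 = 1
216 = 5·37 + 31, so a_4 = 5
37 = 1·31 + 6, so a_5 = 1
31 = 5·6 + 1, so a_6 = 5
6 = 6·1 + 0, so a_7 = 6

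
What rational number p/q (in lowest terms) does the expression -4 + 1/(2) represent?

-7/2

Build up convergents one term at a time:
a_0 = -4: -4/1
a_1 = 2: -7/2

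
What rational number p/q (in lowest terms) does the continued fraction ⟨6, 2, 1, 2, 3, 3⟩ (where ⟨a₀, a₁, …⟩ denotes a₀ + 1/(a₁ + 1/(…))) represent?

Collapse the nested fraction from the inside out:
Start with 3.
3 + 1/(3/1) = 3 + 1/3 = 10/3
2 + 1/(10/3) = 2 + 3/10 = 23/10
1 + 1/(23/10) = 1 + 10/23 = 33/23
2 + 1/(33/23) = 2 + 23/33 = 89/33
6 + 1/(89/33) = 6 + 33/89 = 567/89

567/89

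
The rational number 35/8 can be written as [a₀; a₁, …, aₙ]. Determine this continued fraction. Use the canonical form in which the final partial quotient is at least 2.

[4; 2, 1, 2]

Run the Euclidean algorithm, recording each quotient:
35 = 4·8 + 3, so a_0 = 4
8 = 2·3 + 2, so a_1 = 2
3 = 1·2 + 1, so a_2 = 1
2 = 2·1 + 0, so a_3 = 2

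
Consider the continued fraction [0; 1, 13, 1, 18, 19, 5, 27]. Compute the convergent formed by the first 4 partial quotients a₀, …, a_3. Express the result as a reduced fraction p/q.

14/15

Collapse the nested fraction from the inside out:
Start with 1.
13 + 1/(1/1) = 13 + 1/1 = 14/1
1 + 1/(14/1) = 1 + 1/14 = 15/14
0 + 1/(15/14) = 0 + 14/15 = 14/15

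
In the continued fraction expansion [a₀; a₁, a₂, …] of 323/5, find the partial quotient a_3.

Run the Euclidean algorithm, recording each quotient:
⌊323/5⌋ = 64, remainder 3
⌊5/3⌋ = 1, remainder 2
⌊3/2⌋ = 1, remainder 1
⌊2/1⌋ = 2, remainder 0

2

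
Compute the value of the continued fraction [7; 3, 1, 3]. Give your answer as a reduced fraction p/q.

109/15

Build up convergents one term at a time:
a_0 = 7: 7/1
a_1 = 3: 22/3
a_2 = 1: 29/4
a_3 = 3: 109/15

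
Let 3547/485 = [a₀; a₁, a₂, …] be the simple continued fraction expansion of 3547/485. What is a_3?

4

Apply division with remainder until the remainder is 0:
3547 = 7·485 + 152, so a_0 = 7
485 = 3·152 + 29, so a_1 = 3
152 = 5·29 + 7, so a_2 = 5
29 = 4·7 + 1, so a_3 = 4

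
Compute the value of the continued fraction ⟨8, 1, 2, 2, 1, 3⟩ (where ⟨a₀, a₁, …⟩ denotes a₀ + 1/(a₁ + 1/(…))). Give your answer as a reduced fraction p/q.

Start with 3.
1 + 1/(3/1) = 1 + 1/3 = 4/3
2 + 1/(4/3) = 2 + 3/4 = 11/4
2 + 1/(11/4) = 2 + 4/11 = 26/11
1 + 1/(26/11) = 1 + 11/26 = 37/26
8 + 1/(37/26) = 8 + 26/37 = 322/37

322/37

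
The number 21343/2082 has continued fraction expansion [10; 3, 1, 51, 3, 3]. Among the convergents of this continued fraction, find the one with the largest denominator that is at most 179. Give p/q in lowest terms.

41/4

a_0 = 10: 10/1  (≤ bound)
a_1 = 3: 31/3  (≤ bound)
a_2 = 1: 41/4  (≤ bound)
a_3 = 51: 2122/207  (> 179, stop)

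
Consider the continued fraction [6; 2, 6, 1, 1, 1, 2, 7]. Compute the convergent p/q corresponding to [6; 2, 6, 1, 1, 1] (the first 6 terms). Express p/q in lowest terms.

278/43

a_0 = 6: 6/1
a_1 = 2: 13/2
a_2 = 6: 84/13
a_3 = 1: 97/15
a_4 = 1: 181/28
a_5 = 1: 278/43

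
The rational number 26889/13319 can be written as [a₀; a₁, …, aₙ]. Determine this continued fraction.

26889 ÷ 13319 → quotient 2, remainder 251
13319 ÷ 251 → quotient 53, remainder 16
251 ÷ 16 → quotient 15, remainder 11
16 ÷ 11 → quotient 1, remainder 5
11 ÷ 5 → quotient 2, remainder 1
5 ÷ 1 → quotient 5, remainder 0

[2; 53, 15, 1, 2, 5]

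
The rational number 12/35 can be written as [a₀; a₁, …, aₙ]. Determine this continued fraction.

[0; 2, 1, 11]

Apply division with remainder until the remainder is 0:
12 = 0·35 + 12, so a_0 = 0
35 = 2·12 + 11, so a_1 = 2
12 = 1·11 + 1, so a_2 = 1
11 = 11·1 + 0, so a_3 = 11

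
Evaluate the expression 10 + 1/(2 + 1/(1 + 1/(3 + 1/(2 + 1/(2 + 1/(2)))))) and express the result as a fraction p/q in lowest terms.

1523/147

Compute successive convergents:
a_0 = 10: 10/1
a_1 = 2: 21/2
a_2 = 1: 31/3
a_3 = 3: 114/11
a_4 = 2: 259/25
a_5 = 2: 632/61
a_6 = 2: 1523/147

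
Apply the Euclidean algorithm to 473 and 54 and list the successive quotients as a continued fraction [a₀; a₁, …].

473 = 8·54 + 41, so a_0 = 8
54 = 1·41 + 13, so a_1 = 1
41 = 3·13 + 2, so a_2 = 3
13 = 6·2 + 1, so a_3 = 6
2 = 2·1 + 0, so a_4 = 2

[8; 1, 3, 6, 2]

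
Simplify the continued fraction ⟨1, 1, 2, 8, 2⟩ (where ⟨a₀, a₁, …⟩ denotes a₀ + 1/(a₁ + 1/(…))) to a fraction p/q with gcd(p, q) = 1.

a_0 = 1: 1/1
a_1 = 1: 2/1
a_2 = 2: 5/3
a_3 = 8: 42/25
a_4 = 2: 89/53

89/53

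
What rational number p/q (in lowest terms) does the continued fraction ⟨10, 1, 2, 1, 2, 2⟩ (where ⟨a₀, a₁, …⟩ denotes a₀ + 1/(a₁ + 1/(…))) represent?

Start with 2.
2 + 1/(2/1) = 2 + 1/2 = 5/2
1 + 1/(5/2) = 1 + 2/5 = 7/5
2 + 1/(7/5) = 2 + 5/7 = 19/7
1 + 1/(19/7) = 1 + 7/19 = 26/19
10 + 1/(26/19) = 10 + 19/26 = 279/26

279/26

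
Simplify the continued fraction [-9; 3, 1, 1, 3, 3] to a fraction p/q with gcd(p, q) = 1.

-715/82

Start with 3.
3 + 1/(3/1) = 3 + 1/3 = 10/3
1 + 1/(10/3) = 1 + 3/10 = 13/10
1 + 1/(13/10) = 1 + 10/13 = 23/13
3 + 1/(23/13) = 3 + 13/23 = 82/23
-9 + 1/(82/23) = -9 + 23/82 = -715/82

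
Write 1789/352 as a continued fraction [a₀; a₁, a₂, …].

1789 = 5·352 + 29, so a_0 = 5
352 = 12·29 + 4, so a_1 = 12
29 = 7·4 + 1, so a_2 = 7
4 = 4·1 + 0, so a_3 = 4

[5; 12, 7, 4]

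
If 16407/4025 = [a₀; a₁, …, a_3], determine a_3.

16407 = 4·4025 + 307, so a_0 = 4
4025 = 13·307 + 34, so a_1 = 13
307 = 9·34 + 1, so a_2 = 9
34 = 34·1 + 0, so a_3 = 34

34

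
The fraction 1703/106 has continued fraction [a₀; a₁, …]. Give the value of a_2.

7

Apply division with remainder until the remainder is 0:
⌊1703/106⌋ = 16, remainder 7
⌊106/7⌋ = 15, remainder 1
⌊7/1⌋ = 7, remainder 0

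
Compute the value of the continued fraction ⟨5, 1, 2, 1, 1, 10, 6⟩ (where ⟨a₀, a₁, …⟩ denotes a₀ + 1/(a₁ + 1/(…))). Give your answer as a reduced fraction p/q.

2578/451

Build up convergents one term at a time:
a_0 = 5: 5/1
a_1 = 1: 6/1
a_2 = 2: 17/3
a_3 = 1: 23/4
a_4 = 1: 40/7
a_5 = 10: 423/74
a_6 = 6: 2578/451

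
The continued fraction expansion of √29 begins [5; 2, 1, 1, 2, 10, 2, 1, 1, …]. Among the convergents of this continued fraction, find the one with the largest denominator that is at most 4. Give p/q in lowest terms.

a_0 = 5: 5/1  (≤ bound)
a_1 = 2: 11/2  (≤ bound)
a_2 = 1: 16/3  (≤ bound)
a_3 = 1: 27/5  (> 4, stop)

16/3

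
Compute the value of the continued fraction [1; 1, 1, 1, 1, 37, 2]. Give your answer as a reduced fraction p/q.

Build up convergents one term at a time:
a_0 = 1: 1/1
a_1 = 1: 2/1
a_2 = 1: 3/2
a_3 = 1: 5/3
a_4 = 1: 8/5
a_5 = 37: 301/188
a_6 = 2: 610/381

610/381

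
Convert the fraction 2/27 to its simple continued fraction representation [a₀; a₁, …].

[0; 13, 2]

Repeatedly divide and take the remainder:
⌊2/27⌋ = 0, remainder 2
⌊27/2⌋ = 13, remainder 1
⌊2/1⌋ = 2, remainder 0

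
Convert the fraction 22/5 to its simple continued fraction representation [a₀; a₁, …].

[4; 2, 2]

22 = 4·5 + 2, so a_0 = 4
5 = 2·2 + 1, so a_1 = 2
2 = 2·1 + 0, so a_2 = 2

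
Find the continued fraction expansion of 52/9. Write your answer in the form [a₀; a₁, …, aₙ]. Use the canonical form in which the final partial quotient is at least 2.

[5; 1, 3, 2]

Run the Euclidean algorithm, recording each quotient:
52 ÷ 9 → quotient 5, remainder 7
9 ÷ 7 → quotient 1, remainder 2
7 ÷ 2 → quotient 3, remainder 1
2 ÷ 1 → quotient 2, remainder 0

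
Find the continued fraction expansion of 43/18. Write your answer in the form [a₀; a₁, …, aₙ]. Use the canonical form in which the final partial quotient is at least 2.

[2; 2, 1, 1, 3]

43 ÷ 18 → quotient 2, remainder 7
18 ÷ 7 → quotient 2, remainder 4
7 ÷ 4 → quotient 1, remainder 3
4 ÷ 3 → quotient 1, remainder 1
3 ÷ 1 → quotient 3, remainder 0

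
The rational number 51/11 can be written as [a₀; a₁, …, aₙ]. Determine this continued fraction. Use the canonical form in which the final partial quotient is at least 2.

51 = 4·11 + 7, so a_0 = 4
11 = 1·7 + 4, so a_1 = 1
7 = 1·4 + 3, so a_2 = 1
4 = 1·3 + 1, so a_3 = 1
3 = 3·1 + 0, so a_4 = 3

[4; 1, 1, 1, 3]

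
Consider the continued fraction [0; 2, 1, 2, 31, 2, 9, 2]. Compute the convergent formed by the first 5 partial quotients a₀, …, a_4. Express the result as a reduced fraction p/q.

94/251

Start with 31.
2 + 1/(31/1) = 2 + 1/31 = 63/31
1 + 1/(63/31) = 1 + 31/63 = 94/63
2 + 1/(94/63) = 2 + 63/94 = 251/94
0 + 1/(251/94) = 0 + 94/251 = 94/251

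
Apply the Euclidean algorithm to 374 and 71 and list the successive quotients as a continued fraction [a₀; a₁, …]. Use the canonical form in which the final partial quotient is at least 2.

⌊374/71⌋ = 5, remainder 19
⌊71/19⌋ = 3, remainder 14
⌊19/14⌋ = 1, remainder 5
⌊14/5⌋ = 2, remainder 4
⌊5/4⌋ = 1, remainder 1
⌊4/1⌋ = 4, remainder 0

[5; 3, 1, 2, 1, 4]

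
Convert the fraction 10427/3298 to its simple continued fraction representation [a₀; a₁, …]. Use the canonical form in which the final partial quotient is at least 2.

[3; 6, 5, 3, 33]

Repeatedly divide and take the remainder:
10427 ÷ 3298 → quotient 3, remainder 533
3298 ÷ 533 → quotient 6, remainder 100
533 ÷ 100 → quotient 5, remainder 33
100 ÷ 33 → quotient 3, remainder 1
33 ÷ 1 → quotient 33, remainder 0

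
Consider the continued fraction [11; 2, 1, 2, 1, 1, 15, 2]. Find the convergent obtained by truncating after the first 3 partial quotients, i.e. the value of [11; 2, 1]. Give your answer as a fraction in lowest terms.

34/3

Use the convergent recurrence hₖ = aₖ·hₖ₋₁ + hₖ₋₂ (and likewise for the denominators kₖ):
a_0 = 11: 11/1
a_1 = 2: 23/2
a_2 = 1: 34/3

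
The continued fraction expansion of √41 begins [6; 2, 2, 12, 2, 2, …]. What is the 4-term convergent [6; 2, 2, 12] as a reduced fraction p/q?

a_0 = 6: 6/1
a_1 = 2: 13/2
a_2 = 2: 32/5
a_3 = 12: 397/62

397/62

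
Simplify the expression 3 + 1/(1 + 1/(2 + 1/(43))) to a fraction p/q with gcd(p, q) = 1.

Build up convergents one term at a time:
a_0 = 3: 3/1
a_1 = 1: 4/1
a_2 = 2: 11/3
a_3 = 43: 477/130

477/130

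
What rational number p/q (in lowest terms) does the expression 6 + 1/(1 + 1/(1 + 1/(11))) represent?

a_0 = 6: 6/1
a_1 = 1: 7/1
a_2 = 1: 13/2
a_3 = 11: 150/23

150/23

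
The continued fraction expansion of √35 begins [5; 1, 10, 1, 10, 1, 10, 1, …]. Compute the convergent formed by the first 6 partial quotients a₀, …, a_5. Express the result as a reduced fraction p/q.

846/143

Compute successive convergents:
a_0 = 5: 5/1
a_1 = 1: 6/1
a_2 = 10: 65/11
a_3 = 1: 71/12
a_4 = 10: 775/131
a_5 = 1: 846/143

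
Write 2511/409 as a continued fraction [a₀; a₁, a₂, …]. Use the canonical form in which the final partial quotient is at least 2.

Repeatedly divide and take the remainder:
⌊2511/409⌋ = 6, remainder 57
⌊409/57⌋ = 7, remainder 10
⌊57/10⌋ = 5, remainder 7
⌊10/7⌋ = 1, remainder 3
⌊7/3⌋ = 2, remainder 1
⌊3/1⌋ = 3, remainder 0

[6; 7, 5, 1, 2, 3]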